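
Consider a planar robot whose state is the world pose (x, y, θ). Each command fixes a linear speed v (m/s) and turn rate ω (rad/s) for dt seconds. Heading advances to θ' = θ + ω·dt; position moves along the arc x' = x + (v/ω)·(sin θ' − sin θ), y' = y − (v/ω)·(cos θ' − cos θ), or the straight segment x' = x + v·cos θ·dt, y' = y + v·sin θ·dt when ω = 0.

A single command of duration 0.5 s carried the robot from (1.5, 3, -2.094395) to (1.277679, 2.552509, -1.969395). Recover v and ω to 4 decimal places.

v = 1.0000, ω = 0.2500

Δθ = -1.969395 − -2.094395 = 0.125000
ω = Δθ/dt = 0.125000/0.5 = 0.2500
R = −Δy/(cos θ' − cos θ) = 4.0000
v = R·ω = 4.0000·0.2500 = 1.0000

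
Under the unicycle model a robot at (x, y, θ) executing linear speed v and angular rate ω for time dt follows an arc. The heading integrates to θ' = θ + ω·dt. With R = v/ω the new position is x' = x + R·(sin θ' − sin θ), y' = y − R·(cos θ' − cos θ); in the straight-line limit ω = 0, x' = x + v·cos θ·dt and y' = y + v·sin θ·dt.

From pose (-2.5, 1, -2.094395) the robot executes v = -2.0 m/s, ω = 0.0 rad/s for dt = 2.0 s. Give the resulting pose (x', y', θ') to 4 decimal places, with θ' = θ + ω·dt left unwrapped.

θ' = -2.0944 + 0.0·2.0 = -2.0944
ω = 0 → straight: x' = -2.5 + -2.0·cos(-2.0944)·2.0 = -0.5000
y' = 1 + -2.0·sin(-2.0944)·2.0 = 4.4641

(-0.5000, 4.4641, -2.0944)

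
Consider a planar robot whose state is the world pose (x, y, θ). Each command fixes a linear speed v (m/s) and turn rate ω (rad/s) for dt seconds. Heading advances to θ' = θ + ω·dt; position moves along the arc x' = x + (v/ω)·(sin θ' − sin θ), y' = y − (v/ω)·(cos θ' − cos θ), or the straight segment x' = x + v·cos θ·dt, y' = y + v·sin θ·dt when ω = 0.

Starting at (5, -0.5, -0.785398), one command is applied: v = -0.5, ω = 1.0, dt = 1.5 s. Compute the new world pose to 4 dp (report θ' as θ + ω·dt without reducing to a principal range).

θ' = -0.7854 + 1.0·1.5 = 0.7146
R = v/ω = -0.5/1.0 = -0.5000
x' = 5 + -0.5000·(sin 0.7146 − sin -0.7854) = 4.3188
y' = -0.5 − -0.5000·(cos 0.7146 − cos -0.7854) = -0.4759

(4.3188, -0.4759, 0.7146)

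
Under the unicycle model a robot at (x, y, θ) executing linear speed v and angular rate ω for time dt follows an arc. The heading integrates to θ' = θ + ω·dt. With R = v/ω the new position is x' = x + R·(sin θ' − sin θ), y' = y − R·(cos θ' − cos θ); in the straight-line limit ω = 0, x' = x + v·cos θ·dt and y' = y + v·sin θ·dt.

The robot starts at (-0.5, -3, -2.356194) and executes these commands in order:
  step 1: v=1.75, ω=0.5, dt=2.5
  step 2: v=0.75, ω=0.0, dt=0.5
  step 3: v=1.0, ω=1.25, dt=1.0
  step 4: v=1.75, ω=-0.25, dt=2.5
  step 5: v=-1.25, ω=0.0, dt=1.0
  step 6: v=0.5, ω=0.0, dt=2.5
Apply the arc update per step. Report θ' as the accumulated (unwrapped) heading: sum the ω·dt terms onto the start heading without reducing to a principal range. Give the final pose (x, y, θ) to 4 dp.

(4.0868, -8.5343, -0.4812)

step 1: θ'=-1.1062 (R=3.5000) → pose (-1.1541, -7.0431, -1.1062)
step 2: θ'=-1.1062 (straight) → pose (-0.9861, -7.3784, -1.1062)
step 3: θ'=0.1438 (R=0.8000) → pose (-0.1563, -7.8116, 0.1438)
step 4: θ'=-0.4812 (R=-7.0000) → pose (4.0868, -8.5343, -0.4812)
step 5: θ'=-0.4812 (straight) → pose (2.9787, -7.9557, -0.4812)
step 6: θ'=-0.4812 (straight) → pose (4.0868, -8.5343, -0.4812)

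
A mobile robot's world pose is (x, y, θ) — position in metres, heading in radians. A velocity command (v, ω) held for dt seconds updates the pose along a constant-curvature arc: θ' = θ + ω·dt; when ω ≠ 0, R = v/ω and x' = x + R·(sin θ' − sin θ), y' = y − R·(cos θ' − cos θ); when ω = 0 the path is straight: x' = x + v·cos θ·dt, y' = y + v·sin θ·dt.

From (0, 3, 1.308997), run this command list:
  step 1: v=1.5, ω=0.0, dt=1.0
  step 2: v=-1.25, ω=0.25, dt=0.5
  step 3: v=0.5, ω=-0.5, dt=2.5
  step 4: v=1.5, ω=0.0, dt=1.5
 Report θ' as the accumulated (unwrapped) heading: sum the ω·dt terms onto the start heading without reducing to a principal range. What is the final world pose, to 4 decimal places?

(3.2843, 5.0951, 0.1840)

step 1: θ'=1.3090 (straight) → pose (0.3882, 4.4489, 1.3090)
step 2: θ'=1.4340 (R=-5.0000) → pose (0.2646, 3.8367, 1.4340)
step 3: θ'=0.1840 (R=-1.0000) → pose (1.0723, 4.6834, 0.1840)
step 4: θ'=0.1840 (straight) → pose (3.2843, 5.0951, 0.1840)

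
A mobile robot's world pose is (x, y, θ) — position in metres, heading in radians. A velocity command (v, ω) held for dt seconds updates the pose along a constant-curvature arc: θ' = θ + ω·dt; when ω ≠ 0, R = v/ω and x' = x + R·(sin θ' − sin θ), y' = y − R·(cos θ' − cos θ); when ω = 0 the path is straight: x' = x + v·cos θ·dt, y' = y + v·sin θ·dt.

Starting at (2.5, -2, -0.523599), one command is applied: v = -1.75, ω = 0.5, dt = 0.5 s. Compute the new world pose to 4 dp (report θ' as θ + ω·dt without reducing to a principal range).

θ' = -0.5236 + 0.5·0.5 = -0.2736
R = v/ω = -1.75/0.5 = -3.5000
x' = 2.5 + -3.5000·(sin -0.2736 − sin -0.5236) = 1.6957
y' = -2 − -3.5000·(cos -0.2736 − cos -0.5236) = -1.6613

(1.6957, -1.6613, -0.2736)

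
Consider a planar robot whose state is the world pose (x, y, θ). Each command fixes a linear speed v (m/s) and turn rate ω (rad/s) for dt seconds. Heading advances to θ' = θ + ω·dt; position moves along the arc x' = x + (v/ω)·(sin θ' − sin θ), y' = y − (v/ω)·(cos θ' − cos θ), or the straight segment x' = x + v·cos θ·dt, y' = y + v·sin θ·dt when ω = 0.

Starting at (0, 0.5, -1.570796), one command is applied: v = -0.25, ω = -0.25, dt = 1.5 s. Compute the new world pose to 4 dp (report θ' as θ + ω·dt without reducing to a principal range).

(0.0695, 0.8663, -1.9458)

θ' = -1.5708 + -0.25·1.5 = -1.9458
R = v/ω = -0.25/-0.25 = 1.0000
x' = 0 + 1.0000·(sin -1.9458 − sin -1.5708) = 0.0695
y' = 0.5 − 1.0000·(cos -1.9458 − cos -1.5708) = 0.8663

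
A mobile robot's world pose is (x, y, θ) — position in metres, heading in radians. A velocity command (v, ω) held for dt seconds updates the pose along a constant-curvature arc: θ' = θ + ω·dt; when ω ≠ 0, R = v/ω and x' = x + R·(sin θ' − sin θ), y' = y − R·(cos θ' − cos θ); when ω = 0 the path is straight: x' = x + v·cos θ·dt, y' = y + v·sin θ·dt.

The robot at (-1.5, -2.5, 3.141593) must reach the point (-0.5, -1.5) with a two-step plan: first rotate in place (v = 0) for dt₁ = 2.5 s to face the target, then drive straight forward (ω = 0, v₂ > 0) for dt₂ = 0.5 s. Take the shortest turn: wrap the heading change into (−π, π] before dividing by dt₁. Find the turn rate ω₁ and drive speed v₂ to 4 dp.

ω₁ = -0.9425, v₂ = 2.8284

heading to target = atan2(-1.5−-2.5, -0.5−-1.5) = 0.7854
Δθ = wrap(0.7854 − 3.1416) = -2.3562; ω₁ = Δθ/dt₁ = -0.9425
distance = √((-0.5−-1.5)² + (-1.5−-2.5)²) = 1.4142; v₂ = distance/dt₂ = 2.8284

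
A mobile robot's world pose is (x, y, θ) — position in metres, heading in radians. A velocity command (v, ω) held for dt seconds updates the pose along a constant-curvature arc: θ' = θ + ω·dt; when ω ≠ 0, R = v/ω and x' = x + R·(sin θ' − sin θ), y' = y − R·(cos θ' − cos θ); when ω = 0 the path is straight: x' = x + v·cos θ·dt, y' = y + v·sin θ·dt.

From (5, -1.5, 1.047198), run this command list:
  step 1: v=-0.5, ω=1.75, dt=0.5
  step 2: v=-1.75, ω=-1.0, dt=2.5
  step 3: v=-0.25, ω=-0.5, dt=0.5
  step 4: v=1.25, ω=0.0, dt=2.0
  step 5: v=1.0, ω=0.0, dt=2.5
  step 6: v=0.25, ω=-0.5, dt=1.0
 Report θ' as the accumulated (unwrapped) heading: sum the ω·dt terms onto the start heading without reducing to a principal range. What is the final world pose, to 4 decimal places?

(5.7847, -7.6291, -1.3278)

step 1: θ'=1.9222 (R=-0.2857) → pose (4.9792, -1.7412, 1.9222)
step 2: θ'=-0.5778 (R=1.7500) → pose (2.3803, -3.8095, -0.5778)
step 3: θ'=-0.8278 (R=0.5000) → pose (2.2852, -3.7289, -0.8278)
step 4: θ'=-0.8278 (straight) → pose (3.9764, -5.5700, -0.8278)
step 5: θ'=-0.8278 (straight) → pose (5.6676, -7.4111, -0.8278)
step 6: θ'=-1.3278 (R=-0.5000) → pose (5.7847, -7.6291, -1.3278)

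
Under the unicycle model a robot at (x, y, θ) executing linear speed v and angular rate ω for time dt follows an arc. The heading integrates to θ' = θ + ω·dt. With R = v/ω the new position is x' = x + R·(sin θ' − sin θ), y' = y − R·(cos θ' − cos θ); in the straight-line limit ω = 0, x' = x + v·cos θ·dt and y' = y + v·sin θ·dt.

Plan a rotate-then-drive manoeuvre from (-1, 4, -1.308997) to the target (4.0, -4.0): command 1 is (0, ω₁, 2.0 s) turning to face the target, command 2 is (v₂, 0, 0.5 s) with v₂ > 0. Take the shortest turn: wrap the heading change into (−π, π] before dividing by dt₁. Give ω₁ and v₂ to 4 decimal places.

heading to target = atan2(-4−4, 4−-1) = -1.0122
Δθ = wrap(-1.0122 − -1.3090) = 0.2968; ω₁ = Δθ/dt₁ = 0.1484
distance = √((4−-1)² + (-4−4)²) = 9.4340; v₂ = distance/dt₂ = 18.8680

ω₁ = 0.1484, v₂ = 18.8680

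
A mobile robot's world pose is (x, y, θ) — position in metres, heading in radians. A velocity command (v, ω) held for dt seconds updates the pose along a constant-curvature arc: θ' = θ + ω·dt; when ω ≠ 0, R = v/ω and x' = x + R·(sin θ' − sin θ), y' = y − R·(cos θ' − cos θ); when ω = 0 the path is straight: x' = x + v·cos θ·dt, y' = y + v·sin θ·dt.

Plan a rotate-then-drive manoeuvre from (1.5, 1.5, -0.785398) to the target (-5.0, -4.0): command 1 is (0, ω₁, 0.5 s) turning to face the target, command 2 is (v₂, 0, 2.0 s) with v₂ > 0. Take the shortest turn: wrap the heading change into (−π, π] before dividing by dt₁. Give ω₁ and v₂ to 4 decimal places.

ω₁ = -3.3079, v₂ = 4.2573

heading to target = atan2(-4−1.5, -5−1.5) = -2.4393
Δθ = wrap(-2.4393 − -0.7854) = -1.6539; ω₁ = Δθ/dt₁ = -3.3079
distance = √((-5−1.5)² + (-4−1.5)²) = 8.5147; v₂ = distance/dt₂ = 4.2573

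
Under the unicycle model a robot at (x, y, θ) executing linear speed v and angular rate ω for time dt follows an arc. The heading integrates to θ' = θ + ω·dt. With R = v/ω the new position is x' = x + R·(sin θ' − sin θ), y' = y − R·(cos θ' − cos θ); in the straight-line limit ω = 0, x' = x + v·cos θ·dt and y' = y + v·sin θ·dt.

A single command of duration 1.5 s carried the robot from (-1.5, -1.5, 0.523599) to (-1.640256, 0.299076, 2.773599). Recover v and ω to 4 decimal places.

Δθ = 2.773599 − 0.523599 = 2.250000
ω = Δθ/dt = 2.250000/1.5 = 1.5000
R = −Δy/(cos θ' − cos θ) = 1.0000
v = R·ω = 1.0000·1.5000 = 1.5000

v = 1.5000, ω = 1.5000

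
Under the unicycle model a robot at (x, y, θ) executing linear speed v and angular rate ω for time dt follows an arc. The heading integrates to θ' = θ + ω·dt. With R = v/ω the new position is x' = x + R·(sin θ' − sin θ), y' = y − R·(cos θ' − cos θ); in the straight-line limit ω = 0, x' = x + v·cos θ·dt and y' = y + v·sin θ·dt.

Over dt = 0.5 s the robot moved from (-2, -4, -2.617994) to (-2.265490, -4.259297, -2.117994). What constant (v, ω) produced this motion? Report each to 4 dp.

Δθ = -2.117994 − -2.617994 = 0.500000
ω = Δθ/dt = 0.500000/0.5 = 1.0000
R = Δx/(sin θ' − sin θ) = 0.7500
v = R·ω = 0.7500·1.0000 = 0.7500

v = 0.7500, ω = 1.0000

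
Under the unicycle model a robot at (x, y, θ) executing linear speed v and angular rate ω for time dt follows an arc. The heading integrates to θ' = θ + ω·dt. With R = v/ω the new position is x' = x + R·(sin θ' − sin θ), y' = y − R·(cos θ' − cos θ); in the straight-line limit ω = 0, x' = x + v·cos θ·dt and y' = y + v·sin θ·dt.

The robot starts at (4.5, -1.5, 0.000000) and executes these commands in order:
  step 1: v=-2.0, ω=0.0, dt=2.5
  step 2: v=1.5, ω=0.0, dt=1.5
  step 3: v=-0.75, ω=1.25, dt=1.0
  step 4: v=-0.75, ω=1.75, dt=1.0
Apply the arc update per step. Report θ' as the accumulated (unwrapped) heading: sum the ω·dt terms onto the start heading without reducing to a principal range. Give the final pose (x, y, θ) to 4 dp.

step 1: θ'=0.0000 (straight) → pose (-0.5000, -1.5000, 0.0000)
step 2: θ'=0.0000 (straight) → pose (1.7500, -1.5000, 0.0000)
step 3: θ'=1.2500 (R=-0.6000) → pose (1.1806, -1.9108, 1.2500)
step 4: θ'=3.0000 (R=-0.4286) → pose (1.5268, -2.4702, 3.0000)

(1.5268, -2.4702, 3.0000)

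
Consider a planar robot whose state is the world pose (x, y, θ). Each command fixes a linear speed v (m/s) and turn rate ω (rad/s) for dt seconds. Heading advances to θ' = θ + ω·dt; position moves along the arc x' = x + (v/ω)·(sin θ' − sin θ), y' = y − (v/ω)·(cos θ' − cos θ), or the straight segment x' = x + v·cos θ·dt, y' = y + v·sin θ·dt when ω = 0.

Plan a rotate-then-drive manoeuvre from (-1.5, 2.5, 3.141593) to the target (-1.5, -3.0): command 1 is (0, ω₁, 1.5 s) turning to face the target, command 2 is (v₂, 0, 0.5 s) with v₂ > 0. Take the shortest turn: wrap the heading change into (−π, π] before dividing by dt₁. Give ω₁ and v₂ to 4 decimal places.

heading to target = atan2(-3−2.5, -1.5−-1.5) = -1.5708
Δθ = wrap(-1.5708 − 3.1416) = 1.5708; ω₁ = Δθ/dt₁ = 1.0472
distance = √((-1.5−-1.5)² + (-3−2.5)²) = 5.5000; v₂ = distance/dt₂ = 11.0000

ω₁ = 1.0472, v₂ = 11.0000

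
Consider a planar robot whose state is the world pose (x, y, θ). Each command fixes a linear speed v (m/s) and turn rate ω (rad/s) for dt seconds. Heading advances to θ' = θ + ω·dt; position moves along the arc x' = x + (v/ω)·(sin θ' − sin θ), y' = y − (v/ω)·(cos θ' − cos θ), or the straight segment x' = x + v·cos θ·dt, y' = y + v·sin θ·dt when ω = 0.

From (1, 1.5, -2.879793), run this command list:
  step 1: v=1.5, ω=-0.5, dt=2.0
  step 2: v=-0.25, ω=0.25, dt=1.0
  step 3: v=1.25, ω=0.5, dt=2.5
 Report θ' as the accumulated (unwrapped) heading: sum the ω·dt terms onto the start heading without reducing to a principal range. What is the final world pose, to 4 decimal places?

(-4.4896, 1.6363, -2.3798)

step 1: θ'=-3.8798 (R=-3.0000) → pose (-1.7953, 2.1787, -3.8798)
step 2: θ'=-3.6298 (R=-1.0000) → pose (-1.5914, 2.0352, -3.6298)
step 3: θ'=-2.3798 (R=2.5000) → pose (-4.4896, 1.6363, -2.3798)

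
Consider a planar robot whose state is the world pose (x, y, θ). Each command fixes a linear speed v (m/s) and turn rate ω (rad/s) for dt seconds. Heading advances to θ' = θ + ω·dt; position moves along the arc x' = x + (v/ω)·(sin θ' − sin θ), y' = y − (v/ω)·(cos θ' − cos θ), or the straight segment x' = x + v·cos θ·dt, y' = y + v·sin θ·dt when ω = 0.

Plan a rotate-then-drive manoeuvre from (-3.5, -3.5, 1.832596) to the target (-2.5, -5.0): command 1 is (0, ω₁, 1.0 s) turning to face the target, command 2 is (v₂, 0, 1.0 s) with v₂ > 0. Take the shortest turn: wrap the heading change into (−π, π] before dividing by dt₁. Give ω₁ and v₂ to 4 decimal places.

heading to target = atan2(-5−-3.5, -2.5−-3.5) = -0.9828
Δθ = wrap(-0.9828 − 1.8326) = -2.8154; ω₁ = Δθ/dt₁ = -2.8154
distance = √((-2.5−-3.5)² + (-5−-3.5)²) = 1.8028; v₂ = distance/dt₂ = 1.8028

ω₁ = -2.8154, v₂ = 1.8028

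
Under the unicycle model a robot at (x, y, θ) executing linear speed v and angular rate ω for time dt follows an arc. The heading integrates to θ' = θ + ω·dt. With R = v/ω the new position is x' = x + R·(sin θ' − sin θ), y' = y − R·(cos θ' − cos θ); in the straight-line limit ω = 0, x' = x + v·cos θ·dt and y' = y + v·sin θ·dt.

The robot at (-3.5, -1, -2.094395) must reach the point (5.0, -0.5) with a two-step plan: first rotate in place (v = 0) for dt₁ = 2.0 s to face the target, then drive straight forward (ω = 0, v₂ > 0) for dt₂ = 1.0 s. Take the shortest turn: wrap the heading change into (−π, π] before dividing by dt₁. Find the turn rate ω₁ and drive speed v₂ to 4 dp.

ω₁ = 1.0766, v₂ = 8.5147

heading to target = atan2(-0.5−-1, 5−-3.5) = 0.0588
Δθ = wrap(0.0588 − -2.0944) = 2.1532; ω₁ = Δθ/dt₁ = 1.0766
distance = √((5−-3.5)² + (-0.5−-1)²) = 8.5147; v₂ = distance/dt₂ = 8.5147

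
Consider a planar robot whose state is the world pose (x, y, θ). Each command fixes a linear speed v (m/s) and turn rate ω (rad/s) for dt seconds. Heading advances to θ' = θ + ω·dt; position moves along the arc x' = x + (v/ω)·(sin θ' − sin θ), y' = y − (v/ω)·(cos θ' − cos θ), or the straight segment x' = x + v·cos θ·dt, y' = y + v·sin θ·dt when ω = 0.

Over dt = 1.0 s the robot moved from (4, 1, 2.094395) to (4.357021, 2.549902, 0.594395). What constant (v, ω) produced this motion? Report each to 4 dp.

v = 1.7500, ω = -1.5000

Δθ = 0.594395 − 2.094395 = -1.500000
ω = Δθ/dt = -1.500000/1.0 = -1.5000
R = −Δy/(cos θ' − cos θ) = -1.1667
v = R·ω = -1.1667·-1.5000 = 1.7500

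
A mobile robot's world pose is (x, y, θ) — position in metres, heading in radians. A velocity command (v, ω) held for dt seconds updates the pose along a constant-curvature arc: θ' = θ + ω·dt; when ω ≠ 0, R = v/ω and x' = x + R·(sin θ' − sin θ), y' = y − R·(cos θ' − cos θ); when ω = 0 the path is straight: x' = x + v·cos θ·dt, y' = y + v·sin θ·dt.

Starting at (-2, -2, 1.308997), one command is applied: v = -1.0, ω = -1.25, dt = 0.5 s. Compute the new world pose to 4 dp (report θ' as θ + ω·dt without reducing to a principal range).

(-2.2672, -2.4130, 0.6840)

θ' = 1.3090 + -1.25·0.5 = 0.6840
R = v/ω = -1.0/-1.25 = 0.8000
x' = -2 + 0.8000·(sin 0.6840 − sin 1.3090) = -2.2672
y' = -2 − 0.8000·(cos 0.6840 − cos 1.3090) = -2.4130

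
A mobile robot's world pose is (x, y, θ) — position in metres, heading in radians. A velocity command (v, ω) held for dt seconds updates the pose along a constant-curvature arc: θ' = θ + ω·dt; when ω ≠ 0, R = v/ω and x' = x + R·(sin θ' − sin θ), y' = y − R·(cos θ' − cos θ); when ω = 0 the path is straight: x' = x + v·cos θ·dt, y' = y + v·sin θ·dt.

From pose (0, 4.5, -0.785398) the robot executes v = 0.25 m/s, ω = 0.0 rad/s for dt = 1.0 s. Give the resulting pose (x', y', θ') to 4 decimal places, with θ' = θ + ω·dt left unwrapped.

θ' = -0.7854 + 0.0·1.0 = -0.7854
ω = 0 → straight: x' = 0 + 0.25·cos(-0.7854)·1.0 = 0.1768
y' = 4.5 + 0.25·sin(-0.7854)·1.0 = 4.3232

(0.1768, 4.3232, -0.7854)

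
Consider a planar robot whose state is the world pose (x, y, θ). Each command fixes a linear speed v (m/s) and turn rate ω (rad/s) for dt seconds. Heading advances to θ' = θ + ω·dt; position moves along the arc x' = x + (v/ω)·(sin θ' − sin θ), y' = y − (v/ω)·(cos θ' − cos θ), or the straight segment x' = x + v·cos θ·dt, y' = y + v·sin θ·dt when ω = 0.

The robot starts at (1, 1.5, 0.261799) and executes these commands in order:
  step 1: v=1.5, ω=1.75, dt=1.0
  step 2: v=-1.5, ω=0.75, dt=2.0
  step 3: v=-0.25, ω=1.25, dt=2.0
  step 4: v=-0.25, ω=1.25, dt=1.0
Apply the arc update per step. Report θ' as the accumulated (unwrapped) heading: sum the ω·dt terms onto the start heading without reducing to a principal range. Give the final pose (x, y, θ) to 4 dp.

step 1: θ'=2.0118 (R=0.8571) → pose (1.5533, 2.6938, 2.0118)
step 2: θ'=3.5118 (R=-2.0000) → pose (4.0856, 1.6830, 3.5118)
step 3: θ'=6.0118 (R=-0.2000) → pose (4.0668, 2.0621, 6.0118)
step 4: θ'=7.2618 (R=-0.2000) → pose (3.8472, 1.9811, 7.2618)

(3.8472, 1.9811, 7.2618)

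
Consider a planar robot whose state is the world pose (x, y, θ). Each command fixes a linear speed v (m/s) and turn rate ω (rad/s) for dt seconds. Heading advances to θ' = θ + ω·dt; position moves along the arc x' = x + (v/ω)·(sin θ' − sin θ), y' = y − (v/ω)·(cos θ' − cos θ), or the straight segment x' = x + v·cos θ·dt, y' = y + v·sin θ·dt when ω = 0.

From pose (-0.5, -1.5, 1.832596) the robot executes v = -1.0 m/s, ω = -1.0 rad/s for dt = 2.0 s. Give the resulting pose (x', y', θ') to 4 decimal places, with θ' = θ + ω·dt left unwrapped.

(-1.6325, -2.7448, -0.1674)

θ' = 1.8326 + -1.0·2.0 = -0.1674
R = v/ω = -1.0/-1.0 = 1.0000
x' = -0.5 + 1.0000·(sin -0.1674 − sin 1.8326) = -1.6325
y' = -1.5 − 1.0000·(cos -0.1674 − cos 1.8326) = -2.7448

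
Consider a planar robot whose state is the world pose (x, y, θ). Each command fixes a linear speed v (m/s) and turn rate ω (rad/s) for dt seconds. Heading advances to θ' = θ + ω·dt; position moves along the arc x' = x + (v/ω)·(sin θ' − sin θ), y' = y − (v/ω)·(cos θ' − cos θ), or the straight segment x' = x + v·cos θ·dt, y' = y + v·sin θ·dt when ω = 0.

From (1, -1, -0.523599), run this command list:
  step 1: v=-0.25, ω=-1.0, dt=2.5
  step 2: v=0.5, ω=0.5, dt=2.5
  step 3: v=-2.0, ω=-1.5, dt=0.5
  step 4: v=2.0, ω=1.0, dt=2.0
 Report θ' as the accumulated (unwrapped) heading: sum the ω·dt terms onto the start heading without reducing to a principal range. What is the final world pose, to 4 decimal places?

(0.9261, -3.8708, -0.5236)

step 1: θ'=-3.0236 (R=0.2500) → pose (1.0956, -0.5352, -3.0236)
step 2: θ'=-1.7736 (R=1.0000) → pose (0.2338, -1.3269, -1.7736)
step 3: θ'=-2.5236 (R=1.3333) → pose (0.7673, -0.5087, -2.5236)
step 4: θ'=-0.5236 (R=2.0000) → pose (0.9261, -3.8708, -0.5236)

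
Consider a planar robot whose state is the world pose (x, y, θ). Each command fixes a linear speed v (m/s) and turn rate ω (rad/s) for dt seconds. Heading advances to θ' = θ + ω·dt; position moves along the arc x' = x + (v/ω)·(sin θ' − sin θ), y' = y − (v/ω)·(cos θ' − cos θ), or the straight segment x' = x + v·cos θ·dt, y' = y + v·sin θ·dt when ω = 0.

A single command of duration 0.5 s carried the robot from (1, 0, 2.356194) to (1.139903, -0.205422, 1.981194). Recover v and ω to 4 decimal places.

v = -0.5000, ω = -0.7500

Δθ = 1.981194 − 2.356194 = -0.375000
ω = Δθ/dt = -0.375000/0.5 = -0.7500
R = −Δy/(cos θ' − cos θ) = 0.6667
v = R·ω = 0.6667·-0.7500 = -0.5000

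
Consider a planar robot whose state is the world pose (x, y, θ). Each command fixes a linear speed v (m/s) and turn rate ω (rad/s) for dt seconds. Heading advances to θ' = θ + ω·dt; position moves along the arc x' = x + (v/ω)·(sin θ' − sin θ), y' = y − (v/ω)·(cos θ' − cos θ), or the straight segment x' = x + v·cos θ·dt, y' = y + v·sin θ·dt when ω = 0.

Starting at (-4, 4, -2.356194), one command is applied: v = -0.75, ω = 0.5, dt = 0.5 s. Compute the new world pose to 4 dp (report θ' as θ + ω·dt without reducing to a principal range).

θ' = -2.3562 + 0.5·0.5 = -2.1062
R = v/ω = -0.75/0.5 = -1.5000
x' = -4 + -1.5000·(sin -2.1062 − sin -2.3562) = -3.7706
y' = 4 − -1.5000·(cos -2.1062 − cos -2.3562) = 4.2954

(-3.7706, 4.2954, -2.1062)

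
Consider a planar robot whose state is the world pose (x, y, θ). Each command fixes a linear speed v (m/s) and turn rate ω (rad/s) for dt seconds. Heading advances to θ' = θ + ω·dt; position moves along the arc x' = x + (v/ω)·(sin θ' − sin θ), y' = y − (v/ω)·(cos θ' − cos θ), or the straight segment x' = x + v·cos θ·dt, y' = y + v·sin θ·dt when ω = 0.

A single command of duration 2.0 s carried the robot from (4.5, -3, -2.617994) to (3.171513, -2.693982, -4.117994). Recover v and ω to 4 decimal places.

Δθ = -4.117994 − -2.617994 = -1.500000
ω = Δθ/dt = -1.500000/2.0 = -0.7500
R = Δx/(sin θ' − sin θ) = -1.0000
v = R·ω = -1.0000·-0.7500 = 0.7500

v = 0.7500, ω = -0.7500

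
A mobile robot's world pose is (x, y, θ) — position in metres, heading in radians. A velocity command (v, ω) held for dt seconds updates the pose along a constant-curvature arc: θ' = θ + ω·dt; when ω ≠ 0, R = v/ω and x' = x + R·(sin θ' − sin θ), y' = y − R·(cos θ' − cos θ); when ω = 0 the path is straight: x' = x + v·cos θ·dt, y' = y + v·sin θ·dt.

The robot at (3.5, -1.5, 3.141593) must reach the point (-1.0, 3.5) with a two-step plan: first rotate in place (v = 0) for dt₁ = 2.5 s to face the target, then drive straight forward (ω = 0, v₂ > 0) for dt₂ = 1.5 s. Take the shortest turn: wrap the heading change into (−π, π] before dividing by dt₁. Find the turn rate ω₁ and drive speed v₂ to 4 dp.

heading to target = atan2(3.5−-1.5, -1−3.5) = 2.3036
Δθ = wrap(2.3036 − 3.1416) = -0.8380; ω₁ = Δθ/dt₁ = -0.3352
distance = √((-1−3.5)² + (3.5−-1.5)²) = 6.7268; v₂ = distance/dt₂ = 4.4845

ω₁ = -0.3352, v₂ = 4.4845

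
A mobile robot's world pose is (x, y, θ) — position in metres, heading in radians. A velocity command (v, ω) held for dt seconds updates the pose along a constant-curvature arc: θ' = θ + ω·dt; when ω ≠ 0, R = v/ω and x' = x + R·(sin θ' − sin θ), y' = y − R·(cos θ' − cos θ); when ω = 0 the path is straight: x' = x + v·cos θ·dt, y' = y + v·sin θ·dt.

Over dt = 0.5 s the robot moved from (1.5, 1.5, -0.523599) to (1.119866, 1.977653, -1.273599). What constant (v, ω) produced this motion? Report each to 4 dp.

Δθ = -1.273599 − -0.523599 = -0.750000
ω = Δθ/dt = -0.750000/0.5 = -1.5000
R = −Δy/(cos θ' − cos θ) = 0.8333
v = R·ω = 0.8333·-1.5000 = -1.2500

v = -1.2500, ω = -1.5000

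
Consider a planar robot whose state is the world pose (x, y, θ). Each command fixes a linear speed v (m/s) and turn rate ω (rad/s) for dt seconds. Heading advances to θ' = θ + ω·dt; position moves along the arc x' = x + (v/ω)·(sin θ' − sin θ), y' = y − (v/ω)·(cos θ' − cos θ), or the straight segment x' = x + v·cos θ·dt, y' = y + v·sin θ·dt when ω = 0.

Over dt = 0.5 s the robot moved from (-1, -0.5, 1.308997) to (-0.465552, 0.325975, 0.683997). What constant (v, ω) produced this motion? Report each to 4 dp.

v = 2.0000, ω = -1.2500

Δθ = 0.683997 − 1.308997 = -0.625000
ω = Δθ/dt = -0.625000/0.5 = -1.2500
R = −Δy/(cos θ' − cos θ) = -1.6000
v = R·ω = -1.6000·-1.2500 = 2.0000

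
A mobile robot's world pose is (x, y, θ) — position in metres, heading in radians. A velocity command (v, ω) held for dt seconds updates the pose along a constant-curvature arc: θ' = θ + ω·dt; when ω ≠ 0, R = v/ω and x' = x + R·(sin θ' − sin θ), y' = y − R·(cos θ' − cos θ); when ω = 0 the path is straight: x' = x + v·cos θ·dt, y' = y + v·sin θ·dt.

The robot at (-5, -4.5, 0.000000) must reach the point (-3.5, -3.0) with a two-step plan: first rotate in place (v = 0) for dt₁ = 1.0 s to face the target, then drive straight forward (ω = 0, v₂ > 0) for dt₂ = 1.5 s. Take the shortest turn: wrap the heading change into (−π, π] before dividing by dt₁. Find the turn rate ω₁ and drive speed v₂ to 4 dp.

heading to target = atan2(-3−-4.5, -3.5−-5) = 0.7854
Δθ = wrap(0.7854 − 0.0000) = 0.7854; ω₁ = Δθ/dt₁ = 0.7854
distance = √((-3.5−-5)² + (-3−-4.5)²) = 2.1213; v₂ = distance/dt₂ = 1.4142

ω₁ = 0.7854, v₂ = 1.4142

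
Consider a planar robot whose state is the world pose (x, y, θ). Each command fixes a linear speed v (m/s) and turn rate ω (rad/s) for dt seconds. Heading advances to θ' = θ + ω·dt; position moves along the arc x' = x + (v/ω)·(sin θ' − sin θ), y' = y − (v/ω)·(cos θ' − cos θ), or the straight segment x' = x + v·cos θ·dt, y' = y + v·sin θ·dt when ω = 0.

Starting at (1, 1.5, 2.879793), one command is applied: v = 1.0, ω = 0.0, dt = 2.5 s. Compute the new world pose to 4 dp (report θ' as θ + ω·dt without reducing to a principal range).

(-1.4148, 2.1470, 2.8798)

θ' = 2.8798 + 0.0·2.5 = 2.8798
ω = 0 → straight: x' = 1 + 1.0·cos(2.8798)·2.5 = -1.4148
y' = 1.5 + 1.0·sin(2.8798)·2.5 = 2.1470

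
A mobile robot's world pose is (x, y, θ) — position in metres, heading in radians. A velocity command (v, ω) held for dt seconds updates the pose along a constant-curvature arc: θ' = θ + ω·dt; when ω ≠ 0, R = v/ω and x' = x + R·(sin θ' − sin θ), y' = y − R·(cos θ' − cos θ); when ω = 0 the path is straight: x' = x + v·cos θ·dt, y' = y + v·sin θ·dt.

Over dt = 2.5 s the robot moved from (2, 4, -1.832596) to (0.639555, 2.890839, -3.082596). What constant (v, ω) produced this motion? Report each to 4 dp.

Δθ = -3.082596 − -1.832596 = -1.250000
ω = Δθ/dt = -1.250000/2.5 = -0.5000
R = Δx/(sin θ' − sin θ) = -1.5000
v = R·ω = -1.5000·-0.5000 = 0.7500

v = 0.7500, ω = -0.5000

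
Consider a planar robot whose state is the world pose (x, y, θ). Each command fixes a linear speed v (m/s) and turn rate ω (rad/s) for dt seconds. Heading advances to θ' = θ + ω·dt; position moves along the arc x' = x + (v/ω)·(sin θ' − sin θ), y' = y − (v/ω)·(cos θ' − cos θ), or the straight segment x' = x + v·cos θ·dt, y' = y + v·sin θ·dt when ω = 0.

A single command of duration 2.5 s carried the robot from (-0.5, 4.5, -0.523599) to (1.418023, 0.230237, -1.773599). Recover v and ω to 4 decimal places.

v = 2.0000, ω = -0.5000

Δθ = -1.773599 − -0.523599 = -1.250000
ω = Δθ/dt = -1.250000/2.5 = -0.5000
R = −Δy/(cos θ' − cos θ) = -4.0000
v = R·ω = -4.0000·-0.5000 = 2.0000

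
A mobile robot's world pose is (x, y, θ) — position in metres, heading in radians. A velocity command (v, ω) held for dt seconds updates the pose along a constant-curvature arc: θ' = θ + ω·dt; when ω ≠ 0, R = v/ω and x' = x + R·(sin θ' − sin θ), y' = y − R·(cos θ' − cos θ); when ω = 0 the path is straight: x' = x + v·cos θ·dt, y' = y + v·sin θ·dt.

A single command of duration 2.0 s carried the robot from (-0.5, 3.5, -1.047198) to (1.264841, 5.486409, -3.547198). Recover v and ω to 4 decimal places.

Δθ = -3.547198 − -1.047198 = -2.500000
ω = Δθ/dt = -2.500000/2.0 = -1.2500
R = −Δy/(cos θ' − cos θ) = 1.4000
v = R·ω = 1.4000·-1.2500 = -1.7500

v = -1.7500, ω = -1.2500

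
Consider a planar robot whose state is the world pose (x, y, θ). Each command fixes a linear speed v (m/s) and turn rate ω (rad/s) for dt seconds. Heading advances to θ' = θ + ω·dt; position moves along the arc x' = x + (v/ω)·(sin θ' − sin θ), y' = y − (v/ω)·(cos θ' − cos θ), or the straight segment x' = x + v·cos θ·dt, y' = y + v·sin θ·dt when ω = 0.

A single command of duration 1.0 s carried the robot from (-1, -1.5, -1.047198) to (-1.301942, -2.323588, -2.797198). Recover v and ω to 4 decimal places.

v = 1.0000, ω = -1.7500

Δθ = -2.797198 − -1.047198 = -1.750000
ω = Δθ/dt = -1.750000/1.0 = -1.7500
R = −Δy/(cos θ' − cos θ) = -0.5714
v = R·ω = -0.5714·-1.7500 = 1.0000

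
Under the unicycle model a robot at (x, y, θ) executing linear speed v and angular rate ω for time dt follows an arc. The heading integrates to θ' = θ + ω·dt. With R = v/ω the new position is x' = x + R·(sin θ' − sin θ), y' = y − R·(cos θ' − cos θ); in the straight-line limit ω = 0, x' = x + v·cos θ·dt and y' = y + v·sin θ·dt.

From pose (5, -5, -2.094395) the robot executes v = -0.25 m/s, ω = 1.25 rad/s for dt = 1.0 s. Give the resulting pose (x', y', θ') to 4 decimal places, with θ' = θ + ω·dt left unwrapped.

θ' = -2.0944 + 1.25·1.0 = -0.8444
R = v/ω = -0.25/1.25 = -0.2000
x' = 5 + -0.2000·(sin -0.8444 − sin -2.0944) = 4.9763
y' = -5 − -0.2000·(cos -0.8444 − cos -2.0944) = -4.7672

(4.9763, -4.7672, -0.8444)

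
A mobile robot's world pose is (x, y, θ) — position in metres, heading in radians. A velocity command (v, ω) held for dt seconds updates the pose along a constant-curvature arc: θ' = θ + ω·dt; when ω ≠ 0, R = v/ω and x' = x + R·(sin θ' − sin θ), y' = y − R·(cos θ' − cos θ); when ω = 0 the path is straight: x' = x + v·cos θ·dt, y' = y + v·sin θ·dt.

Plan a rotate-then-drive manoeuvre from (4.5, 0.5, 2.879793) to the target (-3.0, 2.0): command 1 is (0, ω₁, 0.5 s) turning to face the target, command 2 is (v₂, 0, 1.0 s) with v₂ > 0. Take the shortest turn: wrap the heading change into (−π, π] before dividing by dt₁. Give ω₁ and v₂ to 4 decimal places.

heading to target = atan2(2−0.5, -3−4.5) = 2.9442
Δθ = wrap(2.9442 − 2.8798) = 0.0644; ω₁ = Δθ/dt₁ = 0.1288
distance = √((-3−4.5)² + (2−0.5)²) = 7.6485; v₂ = distance/dt₂ = 7.6485

ω₁ = 0.1288, v₂ = 7.6485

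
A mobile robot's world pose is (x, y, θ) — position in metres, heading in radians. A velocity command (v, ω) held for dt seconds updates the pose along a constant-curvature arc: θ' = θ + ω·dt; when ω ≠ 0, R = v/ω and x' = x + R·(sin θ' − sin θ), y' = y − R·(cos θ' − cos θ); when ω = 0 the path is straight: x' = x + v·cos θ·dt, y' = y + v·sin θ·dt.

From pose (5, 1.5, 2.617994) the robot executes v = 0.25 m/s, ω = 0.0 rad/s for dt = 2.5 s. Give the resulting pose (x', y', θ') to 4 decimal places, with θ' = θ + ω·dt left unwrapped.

θ' = 2.6180 + 0.0·2.5 = 2.6180
ω = 0 → straight: x' = 5 + 0.25·cos(2.6180)·2.5 = 4.4587
y' = 1.5 + 0.25·sin(2.6180)·2.5 = 1.8125

(4.4587, 1.8125, 2.6180)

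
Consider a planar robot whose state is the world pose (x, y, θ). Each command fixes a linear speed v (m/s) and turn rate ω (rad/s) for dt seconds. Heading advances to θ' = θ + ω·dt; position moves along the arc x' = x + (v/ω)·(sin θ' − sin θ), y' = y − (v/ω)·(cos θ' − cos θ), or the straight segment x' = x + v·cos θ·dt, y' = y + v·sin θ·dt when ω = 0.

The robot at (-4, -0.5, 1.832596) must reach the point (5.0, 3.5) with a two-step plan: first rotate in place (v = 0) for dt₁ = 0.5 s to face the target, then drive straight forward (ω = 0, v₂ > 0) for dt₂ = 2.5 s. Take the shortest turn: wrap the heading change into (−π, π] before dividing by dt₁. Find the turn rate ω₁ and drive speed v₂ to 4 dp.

heading to target = atan2(3.5−-0.5, 5−-4) = 0.4182
Δθ = wrap(0.4182 − 1.8326) = -1.4144; ω₁ = Δθ/dt₁ = -2.8287
distance = √((5−-4)² + (3.5−-0.5)²) = 9.8489; v₂ = distance/dt₂ = 3.9395

ω₁ = -2.8287, v₂ = 3.9395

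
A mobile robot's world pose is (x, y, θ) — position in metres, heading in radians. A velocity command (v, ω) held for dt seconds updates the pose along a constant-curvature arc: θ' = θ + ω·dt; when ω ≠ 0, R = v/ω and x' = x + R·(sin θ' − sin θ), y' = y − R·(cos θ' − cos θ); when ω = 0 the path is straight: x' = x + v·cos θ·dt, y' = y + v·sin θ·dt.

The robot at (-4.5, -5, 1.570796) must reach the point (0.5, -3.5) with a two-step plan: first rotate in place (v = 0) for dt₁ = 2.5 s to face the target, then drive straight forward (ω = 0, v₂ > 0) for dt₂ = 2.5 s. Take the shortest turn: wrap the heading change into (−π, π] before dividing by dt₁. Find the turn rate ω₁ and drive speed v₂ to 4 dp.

ω₁ = -0.5117, v₂ = 2.0881

heading to target = atan2(-3.5−-5, 0.5−-4.5) = 0.2915
Δθ = wrap(0.2915 − 1.5708) = -1.2793; ω₁ = Δθ/dt₁ = -0.5117
distance = √((0.5−-4.5)² + (-3.5−-5)²) = 5.2202; v₂ = distance/dt₂ = 2.0881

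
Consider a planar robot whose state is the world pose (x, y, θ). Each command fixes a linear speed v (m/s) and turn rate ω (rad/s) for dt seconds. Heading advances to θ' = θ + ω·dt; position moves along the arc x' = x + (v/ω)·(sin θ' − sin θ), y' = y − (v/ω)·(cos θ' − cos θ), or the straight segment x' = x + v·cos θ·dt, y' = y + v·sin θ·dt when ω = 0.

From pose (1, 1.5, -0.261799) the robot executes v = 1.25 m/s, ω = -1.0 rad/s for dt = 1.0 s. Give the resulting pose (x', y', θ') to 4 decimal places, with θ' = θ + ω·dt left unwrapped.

θ' = -0.2618 + -1.0·1.0 = -1.2618
R = v/ω = 1.25/-1.0 = -1.2500
x' = 1 + -1.2500·(sin -1.2618 − sin -0.2618) = 1.8673
y' = 1.5 − -1.2500·(cos -1.2618 − cos -0.2618) = 0.6727

(1.8673, 0.6727, -1.2618)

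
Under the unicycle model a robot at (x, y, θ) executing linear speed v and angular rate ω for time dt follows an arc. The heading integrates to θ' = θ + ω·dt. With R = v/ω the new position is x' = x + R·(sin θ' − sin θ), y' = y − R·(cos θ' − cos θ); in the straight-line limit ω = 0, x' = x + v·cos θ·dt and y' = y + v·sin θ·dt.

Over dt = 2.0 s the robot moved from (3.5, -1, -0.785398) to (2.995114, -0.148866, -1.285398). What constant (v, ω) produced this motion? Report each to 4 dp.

Δθ = -1.285398 − -0.785398 = -0.500000
ω = Δθ/dt = -0.500000/2.0 = -0.2500
R = −Δy/(cos θ' − cos θ) = 2.0000
v = R·ω = 2.0000·-0.2500 = -0.5000

v = -0.5000, ω = -0.2500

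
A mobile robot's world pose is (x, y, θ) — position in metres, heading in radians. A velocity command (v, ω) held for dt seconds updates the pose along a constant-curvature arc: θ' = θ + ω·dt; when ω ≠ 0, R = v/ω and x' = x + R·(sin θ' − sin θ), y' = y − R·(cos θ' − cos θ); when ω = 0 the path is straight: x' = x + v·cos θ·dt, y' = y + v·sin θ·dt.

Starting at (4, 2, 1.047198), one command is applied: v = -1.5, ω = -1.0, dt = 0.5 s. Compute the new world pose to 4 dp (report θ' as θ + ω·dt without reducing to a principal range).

(3.4814, 1.4690, 0.5472)

θ' = 1.0472 + -1.0·0.5 = 0.5472
R = v/ω = -1.5/-1.0 = 1.5000
x' = 4 + 1.5000·(sin 0.5472 − sin 1.0472) = 3.4814
y' = 2 − 1.5000·(cos 0.5472 − cos 1.0472) = 1.4690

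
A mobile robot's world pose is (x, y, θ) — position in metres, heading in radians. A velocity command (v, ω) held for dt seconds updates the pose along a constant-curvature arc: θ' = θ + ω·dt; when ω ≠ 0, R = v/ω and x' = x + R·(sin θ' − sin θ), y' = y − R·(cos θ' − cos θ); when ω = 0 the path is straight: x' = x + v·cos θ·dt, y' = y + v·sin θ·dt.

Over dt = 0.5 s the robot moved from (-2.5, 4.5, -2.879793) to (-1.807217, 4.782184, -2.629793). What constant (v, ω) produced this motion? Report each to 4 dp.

v = -1.5000, ω = 0.5000

Δθ = -2.629793 − -2.879793 = 0.250000
ω = Δθ/dt = 0.250000/0.5 = 0.5000
R = Δx/(sin θ' − sin θ) = -3.0000
v = R·ω = -3.0000·0.5000 = -1.5000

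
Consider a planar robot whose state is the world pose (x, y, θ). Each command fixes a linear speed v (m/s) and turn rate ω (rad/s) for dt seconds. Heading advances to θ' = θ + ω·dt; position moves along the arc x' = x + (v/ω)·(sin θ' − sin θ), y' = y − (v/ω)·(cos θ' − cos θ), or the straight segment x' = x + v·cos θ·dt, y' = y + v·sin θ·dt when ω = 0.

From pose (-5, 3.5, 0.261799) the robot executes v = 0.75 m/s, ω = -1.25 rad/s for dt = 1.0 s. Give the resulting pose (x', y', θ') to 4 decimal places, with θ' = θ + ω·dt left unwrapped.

(-4.3437, 3.2506, -0.9882)

θ' = 0.2618 + -1.25·1.0 = -0.9882
R = v/ω = 0.75/-1.25 = -0.6000
x' = -5 + -0.6000·(sin -0.9882 − sin 0.2618) = -4.3437
y' = 3.5 − -0.6000·(cos -0.9882 − cos 0.2618) = 3.2506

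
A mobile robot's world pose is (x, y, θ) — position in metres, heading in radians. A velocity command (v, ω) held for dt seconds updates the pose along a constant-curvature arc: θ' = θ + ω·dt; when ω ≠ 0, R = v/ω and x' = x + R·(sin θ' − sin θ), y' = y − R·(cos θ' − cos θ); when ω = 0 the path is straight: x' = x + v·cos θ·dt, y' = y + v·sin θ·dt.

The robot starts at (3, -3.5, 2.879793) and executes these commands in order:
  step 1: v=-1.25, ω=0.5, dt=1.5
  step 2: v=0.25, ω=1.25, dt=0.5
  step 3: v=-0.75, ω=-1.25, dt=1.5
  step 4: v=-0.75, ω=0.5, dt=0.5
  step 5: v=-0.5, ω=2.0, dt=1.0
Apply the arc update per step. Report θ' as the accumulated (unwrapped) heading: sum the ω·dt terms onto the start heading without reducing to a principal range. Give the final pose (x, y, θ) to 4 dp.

step 1: θ'=3.6298 (R=-2.5000) → pose (4.8196, -3.2931, 3.6298)
step 2: θ'=4.2548 (R=0.2000) → pose (4.7340, -3.3814, 4.2548)
step 3: θ'=2.3798 (R=0.6000) → pose (5.6864, -3.2123, 2.3798)
step 4: θ'=2.6298 (R=-1.5000) → pose (5.9871, -3.4347, 2.6298)
step 5: θ'=4.6298 (R=-0.2500) → pose (6.3587, -3.2374, 4.6298)

(6.3587, -3.2374, 4.6298)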